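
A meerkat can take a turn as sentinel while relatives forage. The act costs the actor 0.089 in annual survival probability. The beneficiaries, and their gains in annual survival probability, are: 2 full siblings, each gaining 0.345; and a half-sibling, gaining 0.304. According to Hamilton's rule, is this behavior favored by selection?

Hamilton's rule: the trait is favored when the sum of r·B over every recipient exceeds the actor's cost C.
r to a full sibling = 0.5 (full sibs share both parents — two paths of length 2: r = 2·(1/2)^2 = 1/2).
r to a half-sibling = 0.25 (half-sibs share one parent — one path of length 2: r = (1/2)^2 = 1/4).
Summing one r·B term per recipient: 2·0.5·0.345 + 1·0.25·0.304 = 0.421.
0.421 > 0.089: the indirect benefit exceeds the cost.

Yes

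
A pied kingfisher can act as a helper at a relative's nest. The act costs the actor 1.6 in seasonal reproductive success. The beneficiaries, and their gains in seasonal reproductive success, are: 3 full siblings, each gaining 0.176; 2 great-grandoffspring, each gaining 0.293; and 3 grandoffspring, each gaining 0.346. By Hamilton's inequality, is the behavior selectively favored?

No

Hamilton's rule: the trait is favored when the sum of r·B over every recipient exceeds the actor's cost C.
r to a full sibling = 0.5 (full sibs share both parents — two paths of length 2: r = 2·(1/2)^2 = 1/2).
r to a great-grandoffspring = 1/8 (three parent–offspring links: r = (1/2)^3 = 1/8).
r to a grandoffspring = 0.25 (two parent–offspring links: r = (1/2)^2 = 1/4).
Summing one r·B term per recipient: 3·0.5·0.176 + 2·0.125·0.293 + 3·0.25·0.346 = 0.59675.
0.59675 < 1.6: the indirect benefit is less than the cost.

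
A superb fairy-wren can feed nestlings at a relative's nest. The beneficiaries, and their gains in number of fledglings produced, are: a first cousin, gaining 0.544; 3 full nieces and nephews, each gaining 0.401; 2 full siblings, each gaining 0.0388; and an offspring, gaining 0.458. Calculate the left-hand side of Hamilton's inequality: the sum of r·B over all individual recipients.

r to a first cousin = 0.125 (first cousins share one grandparent pair — two paths of length 4: r = 2·(1/2)^4 = 1/8).
r to a full niece or nephew = 1/4 (full aunt/uncle↔niece/nephew: two paths of length 3 through the shared grandparent pair: r = 2·(1/2)^3 = 1/4).
r to a full sibling = 1/2 (full sibs share both parents — two paths of length 2: r = 2·(1/2)^2 = 1/2).
r to an offspring = 1/2 (one parent–offspring link: r = (1/2)^1 = 1/2).
Summing one r·B term per recipient: 1·0.125·0.544 + 3·0.25·0.401 + 2·0.5·0.0388 + 1·0.5·0.458 = 0.63655.

0.63655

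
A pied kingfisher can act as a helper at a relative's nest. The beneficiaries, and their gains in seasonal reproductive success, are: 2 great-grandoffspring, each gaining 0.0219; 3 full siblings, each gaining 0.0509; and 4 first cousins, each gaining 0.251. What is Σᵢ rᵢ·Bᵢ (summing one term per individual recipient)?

0.207325

r to a great-grandoffspring = 0.125 (three parent–offspring links: r = (1/2)^3 = 1/8).
r to a full sibling = 1/2 (full sibs share both parents — two paths of length 2: r = 2·(1/2)^2 = 1/2).
r to a first cousin = 1/8 (first cousins share one grandparent pair — two paths of length 4: r = 2·(1/2)^4 = 1/8).
Summing one r·B term per recipient: 2·0.125·0.0219 + 3·0.5·0.0509 + 4·0.125·0.251 = 0.207325.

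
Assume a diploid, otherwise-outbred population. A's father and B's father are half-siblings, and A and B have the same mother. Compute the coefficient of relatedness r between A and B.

0.3125

With two independent routes of shared ancestry, r is the sum of the two contributions.
A and B are related in two ways: half first cousins through their fathers (r = 1/16) and half-sibs through their shared mother (r = 1/4).
r = 1/16 + 1/4 = 5/16 = 0.3125.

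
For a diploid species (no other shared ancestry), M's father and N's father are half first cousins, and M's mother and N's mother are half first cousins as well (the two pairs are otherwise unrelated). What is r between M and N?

0.03125

Relatedness sums over independent paths through distinct common ancestors.
M and N are related in two ways: half second cousins through their fathers (r = 1/64) and half second cousins through their mothers (r = 1/64).
r = 1/64 + 1/64 = 1/32 = 0.03125.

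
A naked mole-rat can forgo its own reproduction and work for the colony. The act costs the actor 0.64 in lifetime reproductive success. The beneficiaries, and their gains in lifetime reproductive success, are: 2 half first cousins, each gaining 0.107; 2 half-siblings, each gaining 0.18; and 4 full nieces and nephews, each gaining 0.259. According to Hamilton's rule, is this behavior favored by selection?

No

Hamilton's rule: the trait is favored when the sum of r·B over every recipient exceeds the actor's cost C.
r to a half first cousin = 0.0625 (half first cousins share one grandparent — one path of length 4: r = (1/2)^4 = 1/16).
r to a half-sibling = 0.25 (half-sibs share one parent — one path of length 2: r = (1/2)^2 = 1/4).
r to a full niece or nephew = 0.25 (full aunt/uncle↔niece/nephew: two paths of length 3 through the shared grandparent pair: r = 2·(1/2)^3 = 1/4).
Summing one r·B term per recipient: 2·0.0625·0.107 + 2·0.25·0.18 + 4·0.25·0.259 = 0.362375.
0.362375 < 0.64: the indirect benefit is less than the cost.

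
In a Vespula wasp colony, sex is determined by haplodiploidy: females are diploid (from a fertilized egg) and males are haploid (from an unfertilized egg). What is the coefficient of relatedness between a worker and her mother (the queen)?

One meiotic link between diploid queen and diploid daughter: r = 1/2.

0.5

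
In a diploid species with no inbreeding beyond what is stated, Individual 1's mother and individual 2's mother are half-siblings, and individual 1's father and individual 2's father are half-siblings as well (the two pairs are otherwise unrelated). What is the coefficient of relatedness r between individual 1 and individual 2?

0.125

Wright's path rule: contributions from independent ancestry routes add.
Individual 1 and individual 2 are related in two ways: half first cousins through their mothers (r = 1/16) and half first cousins through their fathers (r = 1/16).
r = 1/16 + 1/16 = 0.125.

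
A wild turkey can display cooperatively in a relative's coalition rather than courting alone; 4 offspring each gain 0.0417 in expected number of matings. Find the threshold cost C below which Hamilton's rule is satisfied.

0.0834

r to an offspring = 1/2 (one parent–offspring link: r = (1/2)^1 = 1/2).
Hamilton's rule: n·r·B > C, so the trait is favored while C < n·r·B = 4·0.5·0.0417 = 0.0834.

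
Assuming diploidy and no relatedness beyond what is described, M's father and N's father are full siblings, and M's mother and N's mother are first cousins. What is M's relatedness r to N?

0.15625

Independent pedigree routes through distinct common ancestors add.
M and N are related in two ways: first cousins through their fathers (r = 1/8) and second cousins through their mothers (r = 1/32).
r = 1/8 + 1/32 = 0.15625.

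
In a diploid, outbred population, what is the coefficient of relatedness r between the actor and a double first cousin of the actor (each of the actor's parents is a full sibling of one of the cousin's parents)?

Each parent–offspring link contributes a factor of 1/2, and independent paths through distinct common ancestors add.
Double first cousins share both grandparent pairs — four paths of length 4: r = 4·(1/2)^4 = 1/4.

0.25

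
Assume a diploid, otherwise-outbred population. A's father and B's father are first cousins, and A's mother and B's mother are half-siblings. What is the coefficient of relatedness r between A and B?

Independent pedigree routes through distinct common ancestors add.
A and B are related in two ways: second cousins through their fathers (r = 1/32) and half first cousins through their mothers (r = 1/16).
r = 1/32 + 1/16 = 0.09375.

0.09375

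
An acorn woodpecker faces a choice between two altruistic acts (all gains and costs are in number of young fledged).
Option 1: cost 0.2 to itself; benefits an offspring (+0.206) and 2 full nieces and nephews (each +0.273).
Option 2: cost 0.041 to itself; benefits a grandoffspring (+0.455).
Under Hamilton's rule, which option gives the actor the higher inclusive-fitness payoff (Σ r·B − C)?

Option 2

Option 1: r to an offspring = 0.5.
Option 1: r to a full niece or nephew = 0.25.
Option 1: Σ r·B − C = (1·0.5·0.206 + 2·0.25·0.273) − 0.2 = 0.0395.
Option 2: r to a grandoffspring = 0.25.
Option 2: Σ r·B − C = (1·0.25·0.455) − 0.041 = 0.07275.
Option 2 has the higher net inclusive-fitness payoff.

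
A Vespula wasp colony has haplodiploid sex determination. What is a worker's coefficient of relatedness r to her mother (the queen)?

0.5

One meiotic link between diploid queen and diploid daughter: r = 1/2.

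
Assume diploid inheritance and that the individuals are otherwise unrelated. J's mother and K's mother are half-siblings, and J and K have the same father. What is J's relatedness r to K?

0.3125

Relatedness sums over independent paths through distinct common ancestors.
J and K are related in two ways: half first cousins through their mothers (r = 1/16) and half-sibs through their shared father (r = 1/4).
r = 1/16 + 1/4 = 0.3125.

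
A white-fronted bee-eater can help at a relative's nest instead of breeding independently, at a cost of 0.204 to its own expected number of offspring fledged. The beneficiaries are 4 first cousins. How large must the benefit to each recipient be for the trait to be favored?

0.408

r to a first cousin = 0.125 (first cousins share one grandparent pair — two paths of length 4: r = 2·(1/2)^4 = 1/8).
Hamilton's rule with n recipients of equal r: n·r·B > C, so B > C/(n·r) = 0.204/(4·0.125) = 0.408.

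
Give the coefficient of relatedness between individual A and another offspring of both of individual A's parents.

Each parent–offspring link contributes a factor of 1/2, and independent paths through distinct common ancestors add.
Full sibs share both parents — two paths of length 2: r = 2·(1/2)^2 = 1/2.

0.5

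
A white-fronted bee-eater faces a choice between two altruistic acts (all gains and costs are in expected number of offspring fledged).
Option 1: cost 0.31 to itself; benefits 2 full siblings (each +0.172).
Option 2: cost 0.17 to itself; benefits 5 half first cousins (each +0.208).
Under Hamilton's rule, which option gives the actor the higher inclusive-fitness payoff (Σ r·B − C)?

Option 2

Option 1: r to a full sibling = 0.5.
Option 1: Σ r·B − C = (2·0.5·0.172) − 0.31 = -0.138.
Option 2: r to a half first cousin = 0.0625.
Option 2: Σ r·B − C = (5·0.0625·0.208) − 0.17 = -0.105.
Option 2 has the higher net inclusive-fitness payoff.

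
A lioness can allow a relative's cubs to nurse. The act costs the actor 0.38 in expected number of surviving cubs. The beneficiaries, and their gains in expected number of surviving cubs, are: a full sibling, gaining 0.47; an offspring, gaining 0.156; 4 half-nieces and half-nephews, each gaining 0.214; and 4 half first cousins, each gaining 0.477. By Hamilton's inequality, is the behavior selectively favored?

Hamilton's rule: the trait is favored when the sum of r·B over every recipient exceeds the actor's cost C.
r to a full sibling = 0.5 (full sibs share both parents — two paths of length 2: r = 2·(1/2)^2 = 1/2).
r to an offspring = 0.5 (one parent–offspring link: r = (1/2)^1 = 1/2).
r to a half-niece or half-nephew = 0.125 (half-aunt/uncle↔niece/nephew: one path of length 3: r = (1/2)^3 = 1/8).
r to a half first cousin = 1/16 (half first cousins share one grandparent — one path of length 4: r = (1/2)^4 = 1/16).
Summing one r·B term per recipient: 1·0.5·0.47 + 1·0.5·0.156 + 4·0.125·0.214 + 4·0.0625·0.477 = 0.53925.
0.53925 > 0.38: the indirect benefit exceeds the cost.

Yes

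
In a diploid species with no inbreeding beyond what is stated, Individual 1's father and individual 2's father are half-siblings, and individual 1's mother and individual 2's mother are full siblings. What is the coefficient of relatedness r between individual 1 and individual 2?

0.1875

Relatedness sums over independent paths through distinct common ancestors.
Individual 1 and individual 2 are related in two ways: half first cousins through their fathers (r = 1/16) and first cousins through their mothers (r = 1/8).
r = 1/16 + 1/8 = 3/16 = 0.1875.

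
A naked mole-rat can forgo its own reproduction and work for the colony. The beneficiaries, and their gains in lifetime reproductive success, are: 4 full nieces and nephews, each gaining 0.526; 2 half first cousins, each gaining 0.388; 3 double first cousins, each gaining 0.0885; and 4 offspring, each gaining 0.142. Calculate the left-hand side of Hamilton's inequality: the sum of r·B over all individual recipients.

0.924875

r to a full niece or nephew = 1/4 (full aunt/uncle↔niece/nephew: two paths of length 3 through the shared grandparent pair: r = 2·(1/2)^3 = 1/4).
r to a half first cousin = 0.0625 (half first cousins share one grandparent — one path of length 4: r = (1/2)^4 = 1/16).
r to a double first cousin = 0.25 (double first cousins share both grandparent pairs — four paths of length 4: r = 4·(1/2)^4 = 1/4).
r to an offspring = 0.5 (one parent–offspring link: r = (1/2)^1 = 1/2).
Summing one r·B term per recipient: 4·0.25·0.526 + 2·0.0625·0.388 + 3·0.25·0.0885 + 4·0.5·0.142 = 0.924875.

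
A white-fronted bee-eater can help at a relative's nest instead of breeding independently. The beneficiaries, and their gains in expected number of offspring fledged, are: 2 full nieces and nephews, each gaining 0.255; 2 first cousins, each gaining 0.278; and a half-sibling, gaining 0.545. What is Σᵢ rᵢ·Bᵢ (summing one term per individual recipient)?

0.33325

r to a full niece or nephew = 1/4 (full aunt/uncle↔niece/nephew: two paths of length 3 through the shared grandparent pair: r = 2·(1/2)^3 = 1/4).
r to a first cousin = 1/8 (first cousins share one grandparent pair — two paths of length 4: r = 2·(1/2)^4 = 1/8).
r to a half-sibling = 1/4 (half-sibs share one parent — one path of length 2: r = (1/2)^2 = 1/4).
Summing one r·B term per recipient: 2·0.25·0.255 + 2·0.125·0.278 + 1·0.25·0.545 = 0.33325.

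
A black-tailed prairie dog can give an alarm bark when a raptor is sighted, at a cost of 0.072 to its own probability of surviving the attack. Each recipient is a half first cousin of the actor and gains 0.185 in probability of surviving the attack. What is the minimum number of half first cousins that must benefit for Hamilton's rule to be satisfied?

7

r to a half first cousin = 0.0625 (half first cousins share one grandparent — one path of length 4: r = (1/2)^4 = 1/16).
Hamilton's rule: n·r·B > C  ⇒  n > C/(r·B) = 0.072/(0.0625·0.185) = 6.227.
The smallest integer exceeding 6.227 is 7.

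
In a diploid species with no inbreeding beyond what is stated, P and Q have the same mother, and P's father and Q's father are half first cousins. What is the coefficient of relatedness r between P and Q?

Independent pedigree routes through distinct common ancestors add.
P and Q are related in two ways: half-sibs through their shared mother (r = 1/4) and half second cousins through their fathers (r = 1/64).
r = 1/4 + 1/64 = 0.265625.

0.265625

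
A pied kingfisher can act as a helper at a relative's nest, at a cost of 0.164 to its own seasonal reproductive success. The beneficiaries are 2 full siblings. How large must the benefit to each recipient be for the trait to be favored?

0.164

r to a full sibling = 1/2 (full sibs share both parents — two paths of length 2: r = 2·(1/2)^2 = 1/2).
Hamilton's rule with n recipients of equal r: n·r·B > C, so B > C/(n·r) = 0.164/(2·0.5) = 0.164.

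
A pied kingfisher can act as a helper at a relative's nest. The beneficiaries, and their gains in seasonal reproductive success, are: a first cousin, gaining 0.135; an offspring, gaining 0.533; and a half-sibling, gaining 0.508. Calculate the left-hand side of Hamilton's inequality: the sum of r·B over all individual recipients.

r to a first cousin = 1/8 (first cousins share one grandparent pair — two paths of length 4: r = 2·(1/2)^4 = 1/8).
r to an offspring = 1/2 (one parent–offspring link: r = (1/2)^1 = 1/2).
r to a half-sibling = 1/4 (half-sibs share one parent — one path of length 2: r = (1/2)^2 = 1/4).
Summing one r·B term per recipient: 1·0.125·0.135 + 1·0.5·0.533 + 1·0.25·0.508 = 0.410375.

0.410375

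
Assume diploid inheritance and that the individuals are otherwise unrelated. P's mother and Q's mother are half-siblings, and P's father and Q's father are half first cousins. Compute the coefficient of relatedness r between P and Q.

0.078125

Relatedness sums over independent paths through distinct common ancestors.
P and Q are related in two ways: half first cousins through their mothers (r = 1/16) and half second cousins through their fathers (r = 1/64).
r = 1/16 + 1/64 = 5/64 = 0.078125.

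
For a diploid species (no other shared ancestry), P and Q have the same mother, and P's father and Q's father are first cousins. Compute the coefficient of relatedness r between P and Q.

Wright's path rule: contributions from independent ancestry routes add.
P and Q are related in two ways: half-sibs through their shared mother (r = 1/4) and second cousins through their fathers (r = 1/32).
r = 1/4 + 1/32 = 0.28125.

0.28125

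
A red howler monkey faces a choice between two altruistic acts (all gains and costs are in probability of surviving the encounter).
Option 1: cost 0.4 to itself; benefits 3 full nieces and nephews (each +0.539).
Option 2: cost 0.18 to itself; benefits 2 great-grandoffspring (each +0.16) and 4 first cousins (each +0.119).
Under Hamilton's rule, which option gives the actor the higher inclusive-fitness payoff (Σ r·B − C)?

Option 1

Option 1: r to a full niece or nephew = 0.25.
Option 1: Σ r·B − C = (3·0.25·0.539) − 0.4 = 0.00425.
Option 2: r to a great-grandoffspring = 0.125.
Option 2: r to a first cousin = 0.125.
Option 2: Σ r·B − C = (2·0.125·0.16 + 4·0.125·0.119) − 0.18 = -0.0805.
Option 1 has the higher net inclusive-fitness payoff.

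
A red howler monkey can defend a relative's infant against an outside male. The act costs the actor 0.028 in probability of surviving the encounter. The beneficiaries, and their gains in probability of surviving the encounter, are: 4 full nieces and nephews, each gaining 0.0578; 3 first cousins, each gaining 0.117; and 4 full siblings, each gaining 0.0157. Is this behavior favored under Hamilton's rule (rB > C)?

Hamilton's rule: the trait is favored when the sum of r·B over every recipient exceeds the actor's cost C.
r to a full niece or nephew = 0.25 (full aunt/uncle↔niece/nephew: two paths of length 3 through the shared grandparent pair: r = 2·(1/2)^3 = 1/4).
r to a first cousin = 1/8 (first cousins share one grandparent pair — two paths of length 4: r = 2·(1/2)^4 = 1/8).
r to a full sibling = 0.5 (full sibs share both parents — two paths of length 2: r = 2·(1/2)^2 = 1/2).
Summing one r·B term per recipient: 4·0.25·0.0578 + 3·0.125·0.117 + 4·0.5·0.0157 = 0.133075.
0.133075 > 0.028: the indirect benefit exceeds the cost.

Yes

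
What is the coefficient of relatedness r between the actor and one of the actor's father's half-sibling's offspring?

Each parent–offspring link contributes a factor of 1/2, and independent paths through distinct common ancestors add.
Half first cousins share one grandparent — one path of length 4: r = (1/2)^4 = 1/16.

0.0625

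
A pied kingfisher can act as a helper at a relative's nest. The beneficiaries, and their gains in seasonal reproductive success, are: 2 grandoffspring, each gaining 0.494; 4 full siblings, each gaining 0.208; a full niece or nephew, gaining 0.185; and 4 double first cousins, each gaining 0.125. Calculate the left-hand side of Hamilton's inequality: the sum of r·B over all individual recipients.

0.83425

r to a grandoffspring = 1/4 (two parent–offspring links: r = (1/2)^2 = 1/4).
r to a full sibling = 0.5 (full sibs share both parents — two paths of length 2: r = 2·(1/2)^2 = 1/2).
r to a full niece or nephew = 0.25 (full aunt/uncle↔niece/nephew: two paths of length 3 through the shared grandparent pair: r = 2·(1/2)^3 = 1/4).
r to a double first cousin = 0.25 (double first cousins share both grandparent pairs — four paths of length 4: r = 4·(1/2)^4 = 1/4).
Summing one r·B term per recipient: 2·0.25·0.494 + 4·0.5·0.208 + 1·0.25·0.185 + 4·0.25·0.125 = 0.83425.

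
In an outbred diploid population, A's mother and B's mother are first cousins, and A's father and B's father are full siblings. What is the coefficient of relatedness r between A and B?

Wright's path rule: contributions from independent ancestry routes add.
A and B are related in two ways: second cousins through their mothers (r = 1/32) and first cousins through their fathers (r = 1/8).
r = 1/32 + 1/8 = 5/32 = 0.15625.

0.15625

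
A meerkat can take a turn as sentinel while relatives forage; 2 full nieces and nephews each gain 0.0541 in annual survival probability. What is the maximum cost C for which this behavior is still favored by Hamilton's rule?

0.02705

r to a full niece or nephew = 1/4 (full aunt/uncle↔niece/nephew: two paths of length 3 through the shared grandparent pair: r = 2·(1/2)^3 = 1/4).
Hamilton's rule: n·r·B > C, so the trait is favored while C < n·r·B = 2·0.25·0.0541 = 0.02705.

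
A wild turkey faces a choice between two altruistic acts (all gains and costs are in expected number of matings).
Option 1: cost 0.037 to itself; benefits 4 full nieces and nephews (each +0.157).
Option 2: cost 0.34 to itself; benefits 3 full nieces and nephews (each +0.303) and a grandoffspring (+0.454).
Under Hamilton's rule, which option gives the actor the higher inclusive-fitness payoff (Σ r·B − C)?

Option 1

Option 1: r to a full niece or nephew = 0.25.
Option 1: Σ r·B − C = (4·0.25·0.157) − 0.037 = 0.12.
Option 2: r to a full niece or nephew = 0.25.
Option 2: r to a grandoffspring = 0.25.
Option 2: Σ r·B − C = (3·0.25·0.303 + 1·0.25·0.454) − 0.34 = 0.00075.
Option 1 has the higher net inclusive-fitness payoff.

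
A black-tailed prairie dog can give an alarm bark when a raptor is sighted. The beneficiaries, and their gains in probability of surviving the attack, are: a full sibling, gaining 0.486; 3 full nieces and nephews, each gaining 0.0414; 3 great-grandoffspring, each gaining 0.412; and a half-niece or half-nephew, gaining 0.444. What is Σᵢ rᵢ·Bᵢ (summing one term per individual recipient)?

0.48405

r to a full sibling = 1/2 (full sibs share both parents — two paths of length 2: r = 2·(1/2)^2 = 1/2).
r to a full niece or nephew = 1/4 (full aunt/uncle↔niece/nephew: two paths of length 3 through the shared grandparent pair: r = 2·(1/2)^3 = 1/4).
r to a great-grandoffspring = 1/8 (three parent–offspring links: r = (1/2)^3 = 1/8).
r to a half-niece or half-nephew = 0.125 (half-aunt/uncle↔niece/nephew: one path of length 3: r = (1/2)^3 = 1/8).
Summing one r·B term per recipient: 1·0.5·0.486 + 3·0.25·0.0414 + 3·0.125·0.412 + 1·0.125·0.444 = 0.48405.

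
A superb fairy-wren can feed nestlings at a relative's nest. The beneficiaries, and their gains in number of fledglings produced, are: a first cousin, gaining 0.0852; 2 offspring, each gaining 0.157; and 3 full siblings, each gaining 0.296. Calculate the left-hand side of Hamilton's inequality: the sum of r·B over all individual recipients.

0.61165

r to a first cousin = 1/8 (first cousins share one grandparent pair — two paths of length 4: r = 2·(1/2)^4 = 1/8).
r to an offspring = 1/2 (one parent–offspring link: r = (1/2)^1 = 1/2).
r to a full sibling = 1/2 (full sibs share both parents — two paths of length 2: r = 2·(1/2)^2 = 1/2).
Summing one r·B term per recipient: 1·0.125·0.0852 + 2·0.5·0.157 + 3·0.5·0.296 = 0.61165.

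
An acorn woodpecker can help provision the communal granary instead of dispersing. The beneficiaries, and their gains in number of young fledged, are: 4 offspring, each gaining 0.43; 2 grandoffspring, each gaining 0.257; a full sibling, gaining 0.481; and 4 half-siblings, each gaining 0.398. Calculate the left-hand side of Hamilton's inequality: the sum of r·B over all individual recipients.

r to an offspring = 0.5 (one parent–offspring link: r = (1/2)^1 = 1/2).
r to a grandoffspring = 0.25 (two parent–offspring links: r = (1/2)^2 = 1/4).
r to a full sibling = 0.5 (full sibs share both parents — two paths of length 2: r = 2·(1/2)^2 = 1/2).
r to a half-sibling = 1/4 (half-sibs share one parent — one path of length 2: r = (1/2)^2 = 1/4).
Summing one r·B term per recipient: 4·0.5·0.43 + 2·0.25·0.257 + 1·0.5·0.481 + 4·0.25·0.398 = 1.627.

1.627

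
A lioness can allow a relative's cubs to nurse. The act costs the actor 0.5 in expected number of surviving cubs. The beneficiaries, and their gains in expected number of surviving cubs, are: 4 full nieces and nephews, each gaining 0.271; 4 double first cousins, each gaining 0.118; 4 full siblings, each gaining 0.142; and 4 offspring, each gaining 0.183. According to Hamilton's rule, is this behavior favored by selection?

Hamilton's rule: the trait is favored when the sum of r·B over every recipient exceeds the actor's cost C.
r to a full niece or nephew = 0.25 (full aunt/uncle↔niece/nephew: two paths of length 3 through the shared grandparent pair: r = 2·(1/2)^3 = 1/4).
r to a double first cousin = 0.25 (double first cousins share both grandparent pairs — four paths of length 4: r = 4·(1/2)^4 = 1/4).
r to a full sibling = 1/2 (full sibs share both parents — two paths of length 2: r = 2·(1/2)^2 = 1/2).
r to an offspring = 1/2 (one parent–offspring link: r = (1/2)^1 = 1/2).
Summing one r·B term per recipient: 4·0.25·0.271 + 4·0.25·0.118 + 4·0.5·0.142 + 4·0.5·0.183 = 1.039.
1.039 > 0.5: the indirect benefit exceeds the cost.

Yes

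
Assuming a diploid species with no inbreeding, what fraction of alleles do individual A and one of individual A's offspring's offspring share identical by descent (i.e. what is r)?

Each parent–offspring link contributes a factor of 1/2, and independent paths through distinct common ancestors add.
Two parent–offspring links: r = (1/2)^2 = 1/4.

0.25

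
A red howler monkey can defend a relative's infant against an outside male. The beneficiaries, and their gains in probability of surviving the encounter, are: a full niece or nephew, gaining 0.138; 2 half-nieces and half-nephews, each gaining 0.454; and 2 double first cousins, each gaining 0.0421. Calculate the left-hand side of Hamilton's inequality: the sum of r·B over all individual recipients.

r to a full niece or nephew = 0.25 (full aunt/uncle↔niece/nephew: two paths of length 3 through the shared grandparent pair: r = 2·(1/2)^3 = 1/4).
r to a half-niece or half-nephew = 0.125 (half-aunt/uncle↔niece/nephew: one path of length 3: r = (1/2)^3 = 1/8).
r to a double first cousin = 1/4 (double first cousins share both grandparent pairs — four paths of length 4: r = 4·(1/2)^4 = 1/4).
Summing one r·B term per recipient: 1·0.25·0.138 + 2·0.125·0.454 + 2·0.25·0.0421 = 0.16905.

0.16905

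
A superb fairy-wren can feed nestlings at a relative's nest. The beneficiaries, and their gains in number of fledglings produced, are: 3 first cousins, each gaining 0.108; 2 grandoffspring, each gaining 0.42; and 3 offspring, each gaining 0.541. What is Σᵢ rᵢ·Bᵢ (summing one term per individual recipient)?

r to a first cousin = 0.125 (first cousins share one grandparent pair — two paths of length 4: r = 2·(1/2)^4 = 1/8).
r to a grandoffspring = 0.25 (two parent–offspring links: r = (1/2)^2 = 1/4).
r to an offspring = 1/2 (one parent–offspring link: r = (1/2)^1 = 1/2).
Summing one r·B term per recipient: 3·0.125·0.108 + 2·0.25·0.42 + 3·0.5·0.541 = 1.062.

1.062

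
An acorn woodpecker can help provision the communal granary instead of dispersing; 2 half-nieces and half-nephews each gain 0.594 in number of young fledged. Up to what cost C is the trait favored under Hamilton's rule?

0.1485

r to a half-niece or half-nephew = 0.125 (half-aunt/uncle↔niece/nephew: one path of length 3: r = (1/2)^3 = 1/8).
Hamilton's rule: n·r·B > C, so the trait is favored while C < n·r·B = 2·0.125·0.594 = 0.1485.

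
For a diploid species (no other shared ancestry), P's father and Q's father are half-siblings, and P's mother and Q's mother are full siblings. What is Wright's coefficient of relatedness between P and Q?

0.1875

With two independent routes of shared ancestry, r is the sum of the two contributions.
P and Q are related in two ways: half first cousins through their fathers (r = 1/16) and first cousins through their mothers (r = 1/8).
r = 1/16 + 1/8 = 0.1875.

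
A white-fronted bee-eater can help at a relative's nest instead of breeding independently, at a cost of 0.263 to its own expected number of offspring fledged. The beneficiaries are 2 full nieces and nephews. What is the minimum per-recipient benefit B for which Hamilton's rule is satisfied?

0.526

r to a full niece or nephew = 0.25 (full aunt/uncle↔niece/nephew: two paths of length 3 through the shared grandparent pair: r = 2·(1/2)^3 = 1/4).
Hamilton's rule with n recipients of equal r: n·r·B > C, so B > C/(n·r) = 0.263/(2·0.25) = 0.526.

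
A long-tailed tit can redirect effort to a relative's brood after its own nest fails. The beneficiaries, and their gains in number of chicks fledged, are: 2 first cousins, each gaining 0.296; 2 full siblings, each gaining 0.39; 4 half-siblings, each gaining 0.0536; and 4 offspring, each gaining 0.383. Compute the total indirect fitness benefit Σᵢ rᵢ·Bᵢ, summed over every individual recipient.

1.2836

r to a first cousin = 0.125 (first cousins share one grandparent pair — two paths of length 4: r = 2·(1/2)^4 = 1/8).
r to a full sibling = 1/2 (full sibs share both parents — two paths of length 2: r = 2·(1/2)^2 = 1/2).
r to a half-sibling = 1/4 (half-sibs share one parent — one path of length 2: r = (1/2)^2 = 1/4).
r to an offspring = 0.5 (one parent–offspring link: r = (1/2)^1 = 1/2).
Summing one r·B term per recipient: 2·0.125·0.296 + 2·0.5·0.39 + 4·0.25·0.0536 + 4·0.5·0.383 = 1.2836.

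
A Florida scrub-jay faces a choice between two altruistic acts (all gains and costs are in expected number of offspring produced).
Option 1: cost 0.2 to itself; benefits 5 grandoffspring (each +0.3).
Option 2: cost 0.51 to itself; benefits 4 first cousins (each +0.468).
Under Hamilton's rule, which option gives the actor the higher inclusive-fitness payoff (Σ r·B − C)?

Option 1

Option 1: r to a grandoffspring = 0.25.
Option 1: Σ r·B − C = (5·0.25·0.3) − 0.2 = 0.175.
Option 2: r to a first cousin = 0.125.
Option 2: Σ r·B − C = (4·0.125·0.468) − 0.51 = -0.276.
Option 1 has the higher net inclusive-fitness payoff.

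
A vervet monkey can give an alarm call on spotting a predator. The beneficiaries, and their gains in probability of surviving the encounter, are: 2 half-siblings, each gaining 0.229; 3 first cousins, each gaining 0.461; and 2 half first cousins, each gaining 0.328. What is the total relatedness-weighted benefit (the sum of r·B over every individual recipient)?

r to a half-sibling = 1/4 (half-sibs share one parent — one path of length 2: r = (1/2)^2 = 1/4).
r to a first cousin = 0.125 (first cousins share one grandparent pair — two paths of length 4: r = 2·(1/2)^4 = 1/8).
r to a half first cousin = 0.0625 (half first cousins share one grandparent — one path of length 4: r = (1/2)^4 = 1/16).
Summing one r·B term per recipient: 2·0.25·0.229 + 3·0.125·0.461 + 2·0.0625·0.328 = 0.328375.

0.328375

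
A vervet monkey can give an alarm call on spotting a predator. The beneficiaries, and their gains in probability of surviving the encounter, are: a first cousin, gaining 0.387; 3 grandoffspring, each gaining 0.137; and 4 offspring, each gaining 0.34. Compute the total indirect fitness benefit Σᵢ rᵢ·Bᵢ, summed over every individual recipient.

0.831125

r to a first cousin = 1/8 (first cousins share one grandparent pair — two paths of length 4: r = 2·(1/2)^4 = 1/8).
r to a grandoffspring = 0.25 (two parent–offspring links: r = (1/2)^2 = 1/4).
r to an offspring = 1/2 (one parent–offspring link: r = (1/2)^1 = 1/2).
Summing one r·B term per recipient: 1·0.125·0.387 + 3·0.25·0.137 + 4·0.5·0.34 = 0.831125.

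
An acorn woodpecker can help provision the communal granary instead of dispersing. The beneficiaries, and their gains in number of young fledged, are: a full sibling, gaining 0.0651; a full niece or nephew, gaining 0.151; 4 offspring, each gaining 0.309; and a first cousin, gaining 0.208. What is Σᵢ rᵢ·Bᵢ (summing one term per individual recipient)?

r to a full sibling = 1/2 (full sibs share both parents — two paths of length 2: r = 2·(1/2)^2 = 1/2).
r to a full niece or nephew = 1/4 (full aunt/uncle↔niece/nephew: two paths of length 3 through the shared grandparent pair: r = 2·(1/2)^3 = 1/4).
r to an offspring = 0.5 (one parent–offspring link: r = (1/2)^1 = 1/2).
r to a first cousin = 1/8 (first cousins share one grandparent pair — two paths of length 4: r = 2·(1/2)^4 = 1/8).
Summing one r·B term per recipient: 1·0.5·0.0651 + 1·0.25·0.151 + 4·0.5·0.309 + 1·0.125·0.208 = 0.7143.

0.7143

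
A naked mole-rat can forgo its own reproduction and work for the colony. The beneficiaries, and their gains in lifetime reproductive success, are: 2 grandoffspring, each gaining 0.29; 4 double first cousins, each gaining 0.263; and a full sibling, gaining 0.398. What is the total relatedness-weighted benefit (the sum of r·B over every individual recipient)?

r to a grandoffspring = 0.25 (two parent–offspring links: r = (1/2)^2 = 1/4).
r to a double first cousin = 0.25 (double first cousins share both grandparent pairs — four paths of length 4: r = 4·(1/2)^4 = 1/4).
r to a full sibling = 0.5 (full sibs share both parents — two paths of length 2: r = 2·(1/2)^2 = 1/2).
Summing one r·B term per recipient: 2·0.25·0.29 + 4·0.25·0.263 + 1·0.5·0.398 = 0.607.

0.607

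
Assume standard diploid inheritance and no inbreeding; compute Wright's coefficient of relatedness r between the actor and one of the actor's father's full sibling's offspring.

0.125

Each parent–offspring link contributes a factor of 1/2, and independent paths through distinct common ancestors add.
First cousins share one grandparent pair — two paths of length 4: r = 2·(1/2)^4 = 1/8.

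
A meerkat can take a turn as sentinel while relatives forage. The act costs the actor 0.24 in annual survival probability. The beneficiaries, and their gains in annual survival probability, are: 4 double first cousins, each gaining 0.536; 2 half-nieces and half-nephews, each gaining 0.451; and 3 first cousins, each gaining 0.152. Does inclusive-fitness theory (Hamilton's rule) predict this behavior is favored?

Hamilton's rule: the trait is favored when the sum of r·B over every recipient exceeds the actor's cost C.
r to a double first cousin = 1/4 (double first cousins share both grandparent pairs — four paths of length 4: r = 4·(1/2)^4 = 1/4).
r to a half-niece or half-nephew = 1/8 (half-aunt/uncle↔niece/nephew: one path of length 3: r = (1/2)^3 = 1/8).
r to a first cousin = 1/8 (first cousins share one grandparent pair — two paths of length 4: r = 2·(1/2)^4 = 1/8).
Summing one r·B term per recipient: 4·0.25·0.536 + 2·0.125·0.451 + 3·0.125·0.152 = 0.70575.
0.70575 > 0.24: the indirect benefit exceeds the cost.

Yes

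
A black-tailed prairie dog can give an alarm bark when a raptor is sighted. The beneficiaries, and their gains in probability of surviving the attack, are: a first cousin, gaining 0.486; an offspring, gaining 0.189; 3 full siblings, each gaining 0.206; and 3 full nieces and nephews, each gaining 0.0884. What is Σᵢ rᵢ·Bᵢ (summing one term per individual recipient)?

r to a first cousin = 1/8 (first cousins share one grandparent pair — two paths of length 4: r = 2·(1/2)^4 = 1/8).
r to an offspring = 0.5 (one parent–offspring link: r = (1/2)^1 = 1/2).
r to a full sibling = 1/2 (full sibs share both parents — two paths of length 2: r = 2·(1/2)^2 = 1/2).
r to a full niece or nephew = 0.25 (full aunt/uncle↔niece/nephew: two paths of length 3 through the shared grandparent pair: r = 2·(1/2)^3 = 1/4).
Summing one r·B term per recipient: 1·0.125·0.486 + 1·0.5·0.189 + 3·0.5·0.206 + 3·0.25·0.0884 = 0.53055.

0.53055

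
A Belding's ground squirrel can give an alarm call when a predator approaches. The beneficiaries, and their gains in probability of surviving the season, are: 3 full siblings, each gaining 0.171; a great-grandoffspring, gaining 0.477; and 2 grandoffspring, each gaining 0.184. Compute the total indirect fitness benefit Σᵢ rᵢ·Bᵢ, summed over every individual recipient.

r to a full sibling = 1/2 (full sibs share both parents — two paths of length 2: r = 2·(1/2)^2 = 1/2).
r to a great-grandoffspring = 1/8 (three parent–offspring links: r = (1/2)^3 = 1/8).
r to a grandoffspring = 0.25 (two parent–offspring links: r = (1/2)^2 = 1/4).
Summing one r·B term per recipient: 3·0.5·0.171 + 1·0.125·0.477 + 2·0.25·0.184 = 0.408125.

0.408125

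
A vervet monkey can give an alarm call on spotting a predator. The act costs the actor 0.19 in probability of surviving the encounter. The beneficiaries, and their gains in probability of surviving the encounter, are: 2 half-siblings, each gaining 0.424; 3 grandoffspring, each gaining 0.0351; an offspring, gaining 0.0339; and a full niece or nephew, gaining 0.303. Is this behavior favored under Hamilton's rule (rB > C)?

Yes

Hamilton's rule: the trait is favored when the sum of r·B over every recipient exceeds the actor's cost C.
r to a half-sibling = 1/4 (half-sibs share one parent — one path of length 2: r = (1/2)^2 = 1/4).
r to a grandoffspring = 1/4 (two parent–offspring links: r = (1/2)^2 = 1/4).
r to an offspring = 0.5 (one parent–offspring link: r = (1/2)^1 = 1/2).
r to a full niece or nephew = 1/4 (full aunt/uncle↔niece/nephew: two paths of length 3 through the shared grandparent pair: r = 2·(1/2)^3 = 1/4).
Summing one r·B term per recipient: 2·0.25·0.424 + 3·0.25·0.0351 + 1·0.5·0.0339 + 1·0.25·0.303 = 0.331025.
0.331025 > 0.19: the indirect benefit exceeds the cost.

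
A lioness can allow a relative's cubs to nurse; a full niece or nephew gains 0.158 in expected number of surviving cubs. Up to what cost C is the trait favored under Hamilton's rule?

0.0395

r to a full niece or nephew = 1/4 (full aunt/uncle↔niece/nephew: two paths of length 3 through the shared grandparent pair: r = 2·(1/2)^3 = 1/4).
Hamilton's rule: n·r·B > C, so the trait is favored while C < n·r·B = 1·0.25·0.158 = 0.0395.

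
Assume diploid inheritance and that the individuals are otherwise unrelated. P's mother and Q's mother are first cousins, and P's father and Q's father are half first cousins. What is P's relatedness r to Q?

Relatedness sums over independent paths through distinct common ancestors.
P and Q are related in two ways: second cousins through their mothers (r = 1/32) and half second cousins through their fathers (r = 1/64).
r = 1/32 + 1/64 = 3/64 = 0.046875.

0.046875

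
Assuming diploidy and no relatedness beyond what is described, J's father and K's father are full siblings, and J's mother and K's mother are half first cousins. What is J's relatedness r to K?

0.140625

Wright's path rule: contributions from independent ancestry routes add.
J and K are related in two ways: first cousins through their fathers (r = 1/8) and half second cousins through their mothers (r = 1/64).
r = 1/8 + 1/64 = 9/64 = 0.140625.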